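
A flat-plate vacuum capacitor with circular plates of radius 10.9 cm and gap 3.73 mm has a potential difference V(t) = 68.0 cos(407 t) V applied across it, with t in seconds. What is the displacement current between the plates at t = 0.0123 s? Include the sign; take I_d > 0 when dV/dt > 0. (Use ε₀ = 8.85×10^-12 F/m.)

C = ε₀A/d = (8.85×10^-12)(0.03733)/(3.73×10^-3) = 8.857×10^-11 F. dV/dt = V₀ω·−sin(ωt); at ωt = 5.0061 rad this factor is 0.9572.
I_d = C dV/dt = (8.857×10^-11)(68.0)(407)(0.9572) = 2.35×10^-6 A.

2.35×10^-6 A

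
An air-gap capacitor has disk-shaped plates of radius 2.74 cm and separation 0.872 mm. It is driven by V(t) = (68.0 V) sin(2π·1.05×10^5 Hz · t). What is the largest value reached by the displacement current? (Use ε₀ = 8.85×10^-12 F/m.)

1.07×10^-3 A

The displacement current equals the conduction current C dV/dt, which peaks at C V₀ ω.
With C = ε₀A/d = (8.85×10^-12)(2.359×10^-3)/(8.72×10^-4) = 2.394×10^-11 F and ω = 2πf = 6.597×10^5 rad/s, I_d,max = (2.394×10^-11)(68.0)(6.597×10^5) = 1.07×10^-3 A.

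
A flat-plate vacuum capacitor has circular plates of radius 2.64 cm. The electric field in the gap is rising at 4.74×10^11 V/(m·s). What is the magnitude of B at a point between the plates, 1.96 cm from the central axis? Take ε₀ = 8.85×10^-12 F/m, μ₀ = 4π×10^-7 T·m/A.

5.17×10^-8 T

Total displacement current: I_d = ε₀(πR²)(dE/dt) = (8.85×10^-12)(2.190×10^-3)(4.74×10^11) = 9.187×10^-3 A.
For r < R the Ampère–Maxwell law gives B(2πr) = μ₀ I_d (r²/R²), so B = μ₀ I_d r/(2πR²) = (4π×10^-7)(9.187×10^-3)(0.0196)/(2π·0.0264²) = 5.17×10^-8 T.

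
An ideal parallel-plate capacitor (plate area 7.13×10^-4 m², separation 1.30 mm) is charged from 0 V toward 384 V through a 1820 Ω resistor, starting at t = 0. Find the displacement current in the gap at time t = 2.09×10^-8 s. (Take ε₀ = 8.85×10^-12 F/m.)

C = ε₀A/d = (8.85×10^-12)(7.13×10^-4)/(1.30×10^-3) = 4.854×10^-12 F and τ = RC = 8.834×10^-9 s. I_d in the gap equals the RC charging current.
I_d(t) = (V₀/R) e^(−t/τ) = 0.2110 · e^(−2.366) = 0.0198 A.

0.0198 A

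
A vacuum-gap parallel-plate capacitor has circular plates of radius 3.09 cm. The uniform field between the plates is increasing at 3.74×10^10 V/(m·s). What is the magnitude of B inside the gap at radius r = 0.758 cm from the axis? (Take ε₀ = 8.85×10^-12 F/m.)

Through the whole plate area (πR² = 3.000×10^-3 m²), I_d = ε₀ πR² dE/dt = 9.930×10^-4 A.
For r < R the Ampère–Maxwell law gives B(2πr) = μ₀ I_d (r²/R²), so B = μ₀ I_d r/(2πR²) = (4π×10^-7)(9.930×10^-4)(7.58×10^-3)/(2π·0.0309²) = 1.58×10^-9 T.

1.58×10^-9 T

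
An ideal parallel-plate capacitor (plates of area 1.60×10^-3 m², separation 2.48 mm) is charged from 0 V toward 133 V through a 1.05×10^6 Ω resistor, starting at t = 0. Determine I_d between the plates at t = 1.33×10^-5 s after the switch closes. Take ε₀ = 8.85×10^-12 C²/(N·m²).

With C = ε₀A/d = (8.85×10^-12)(1.60×10^-3)/(2.48×10^-3) = 5.710×10^-12 F, the time constant is τ = RC = 5.995×10^-6 s, so t/τ = 2.219 and e^(−t/τ) = 0.1087.
I_d = I_cond = (V₀/R) e^(−t/τ) = (1.267×10^-4)(0.1087) = 1.38×10^-5 A.

1.38×10^-5 A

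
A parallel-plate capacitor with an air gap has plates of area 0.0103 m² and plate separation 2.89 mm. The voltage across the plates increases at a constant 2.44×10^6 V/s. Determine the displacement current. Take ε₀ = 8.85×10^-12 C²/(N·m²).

7.70×10^-5 A

C = ε₀A/d = (8.85×10^-12)(0.0103)/(2.89×10^-3) = 3.154×10^-11 F.
I_d = C dV/dt = (3.154×10^-11)(2.44×10^6) = 7.70×10^-5 A.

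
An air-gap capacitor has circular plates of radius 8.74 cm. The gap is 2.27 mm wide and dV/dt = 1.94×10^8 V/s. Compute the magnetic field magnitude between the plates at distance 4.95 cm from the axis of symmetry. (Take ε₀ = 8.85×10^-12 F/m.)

With E = V/d, dE/dt = 8.546×10^10 V/(m·s) and πR² = 0.02400 m², giving I_d = ε₀ πR² dE/dt = 0.01815 A.
For r < R the Ampère–Maxwell law gives B(2πr) = μ₀ I_d (r²/R²), so B = μ₀ I_d r/(2πR²) = (4π×10^-7)(0.01815)(0.0495)/(2π·0.0874²) = 2.35×10^-8 T.

2.35×10^-8 T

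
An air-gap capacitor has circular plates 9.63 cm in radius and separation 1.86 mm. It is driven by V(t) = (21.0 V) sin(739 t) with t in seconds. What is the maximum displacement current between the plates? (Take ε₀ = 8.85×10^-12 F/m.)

2.15×10^-6 A

C = ε₀A/d = (8.85×10^-12)(0.02913)/(1.86×10^-3) = 1.386×10^-10 F; ω = 739 rad/s.
I_d = C dV/dt, so |I_d|_max = C V₀ ω = (1.386×10^-10)(21.0)(739) = 2.15×10^-6 A.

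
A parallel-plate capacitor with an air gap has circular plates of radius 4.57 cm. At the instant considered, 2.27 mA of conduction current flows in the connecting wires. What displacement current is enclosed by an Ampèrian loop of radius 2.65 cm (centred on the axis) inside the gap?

7.63×10^-4 A

Between the plates the displacement current equals the wire current: I_d = 2.27 mA = 2.27×10^-3 A.
The field is uniform, so I_d,enc = I_d (r/R)² = (2.27×10^-3)(2.65/4.57)² = 7.63×10^-4 A.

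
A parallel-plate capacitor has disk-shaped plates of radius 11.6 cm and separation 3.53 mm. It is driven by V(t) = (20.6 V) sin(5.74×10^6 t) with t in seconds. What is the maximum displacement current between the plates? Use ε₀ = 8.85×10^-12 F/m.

0.0125 A

The displacement current equals the conduction current C dV/dt, which peaks at C V₀ ω.
With C = ε₀A/d = (8.85×10^-12)(0.04227)/(3.53×10^-3) = 1.060×10^-10 F and ω = 5.74×10^6 rad/s, I_d,max = (1.060×10^-10)(20.6)(5.74×10^6) = 0.0125 A.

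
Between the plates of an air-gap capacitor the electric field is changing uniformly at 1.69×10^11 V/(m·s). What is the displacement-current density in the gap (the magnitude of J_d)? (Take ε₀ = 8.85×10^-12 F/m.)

The displacement-current density is ε₀ ∂E/∂t = (8.85×10^-12)(1.69×10^11) = 1.50 A/m².

1.50 A/m²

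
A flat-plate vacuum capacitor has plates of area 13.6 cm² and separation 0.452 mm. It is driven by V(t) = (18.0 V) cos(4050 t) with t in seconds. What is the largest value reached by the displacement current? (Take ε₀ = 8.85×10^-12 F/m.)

(dE/dt)_max = V₀ω/d = 1.613×10^8 V/(m·s); ω = 4050 rad/s.
I_d,max = ε₀ A (dE/dt)_max = (8.85×10^-12)(1.36×10^-3)(1.613×10^8) = 1.94×10^-6 A.

1.94×10^-6 A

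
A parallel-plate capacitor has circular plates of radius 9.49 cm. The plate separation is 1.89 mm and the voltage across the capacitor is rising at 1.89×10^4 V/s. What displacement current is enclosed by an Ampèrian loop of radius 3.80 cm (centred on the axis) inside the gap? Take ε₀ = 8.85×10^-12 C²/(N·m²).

dE/dt = (dV/dt)/d = 1.000×10^7 V/(m·s); I_d = ε₀(πR²)(dE/dt) = (8.85×10^-12)(0.02829)(1.000×10^7) = 2.504×10^-6 A.
The field is uniform, so I_d,enc = I_d (r/R)² = (2.504×10^-6)(3.80/9.49)² = 4.01×10^-7 A.

4.01×10^-7 A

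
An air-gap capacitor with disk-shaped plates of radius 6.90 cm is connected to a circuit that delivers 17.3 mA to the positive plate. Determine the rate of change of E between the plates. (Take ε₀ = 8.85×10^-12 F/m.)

By continuity, I_d in the gap equals the 17.3 mA flowing in the wire.
Then dE/dt = I_d/(ε₀A) = 1.31×10^11 V/(m·s).

1.31×10^11 V/(m·s)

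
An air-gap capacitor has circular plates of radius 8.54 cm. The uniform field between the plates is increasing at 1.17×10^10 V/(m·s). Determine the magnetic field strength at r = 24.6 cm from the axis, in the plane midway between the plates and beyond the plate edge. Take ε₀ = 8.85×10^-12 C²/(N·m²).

I_d = ε₀ dΦ_E/dt = ε₀ πR² (dE/dt) = (8.85×10^-12)(0.02291)(1.17×10^10) = 2.372×10^-3 A through the full plate area.
With r > R the enclosed displacement current is the full I_d; B = μ₀ I_d / (2πr) = 1.93×10^-9 T.

1.93×10^-9 T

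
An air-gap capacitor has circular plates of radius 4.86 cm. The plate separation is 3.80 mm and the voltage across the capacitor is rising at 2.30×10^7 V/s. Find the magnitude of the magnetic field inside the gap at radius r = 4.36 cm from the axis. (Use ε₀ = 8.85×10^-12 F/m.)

With E = V/d, dE/dt = 6.053×10^9 V/(m·s) and πR² = 7.420×10^-3 m², giving I_d = ε₀ πR² dE/dt = 3.975×10^-4 A.
∮B·dl = μ₀ I_d,enc with I_d,enc = I_d r²/R² = 3.199×10^-4 A; so B = μ₀ I_d,enc/(2πr) = 1.47×10^-9 T.

1.47×10^-9 T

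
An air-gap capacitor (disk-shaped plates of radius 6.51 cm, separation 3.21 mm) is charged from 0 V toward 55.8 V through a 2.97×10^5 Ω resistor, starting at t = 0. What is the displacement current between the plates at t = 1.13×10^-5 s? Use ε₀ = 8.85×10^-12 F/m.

6.66×10^-5 A

C = ε₀A/d = (8.85×10^-12)(0.01331)/(3.21×10^-3) = 3.670×10^-11 F, so τ = RC = 1.090×10^-5 s.
The conduction current is I(t) = (V₀/R) e^(−t/τ), and the displacement current between the plates equals it.
t/τ = 1.037; I_d = (55.8/2.97×10^5) · e^(−1.037) = (1.879×10^-4)(0.3545) = 6.66×10^-5 A.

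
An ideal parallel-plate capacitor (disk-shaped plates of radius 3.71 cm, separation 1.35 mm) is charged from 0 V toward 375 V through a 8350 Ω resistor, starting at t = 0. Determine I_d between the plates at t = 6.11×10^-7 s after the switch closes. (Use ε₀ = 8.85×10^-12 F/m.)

3.40×10^-3 A

C = ε₀A/d = (8.85×10^-12)(4.324×10^-3)/(1.35×10^-3) = 2.835×10^-11 F, so τ = RC = 2.367×10^-7 s.
The conduction current is I(t) = (V₀/R) e^(−t/τ), and the displacement current between the plates equals it.
t/τ = 2.581; I_d = (375/8350) · e^(−2.581) = (0.04491)(0.07570) = 3.40×10^-3 A.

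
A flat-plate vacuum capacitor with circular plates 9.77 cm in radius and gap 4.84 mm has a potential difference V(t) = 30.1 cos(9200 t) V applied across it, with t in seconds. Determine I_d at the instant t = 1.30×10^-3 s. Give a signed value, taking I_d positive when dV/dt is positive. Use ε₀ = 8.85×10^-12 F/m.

8.65×10^-6 A

dV/dt = (30.1)(9200)·−sin(11.96) = 1.578×10^5 V/s.
I_d = C dV/dt with C = ε₀A/d = (8.85×10^-12)(0.02999)/(4.84×10^-3) = 5.484×10^-11 F, so I_d = (5.484×10^-11)(1.578×10^5) = 8.65×10^-6 A.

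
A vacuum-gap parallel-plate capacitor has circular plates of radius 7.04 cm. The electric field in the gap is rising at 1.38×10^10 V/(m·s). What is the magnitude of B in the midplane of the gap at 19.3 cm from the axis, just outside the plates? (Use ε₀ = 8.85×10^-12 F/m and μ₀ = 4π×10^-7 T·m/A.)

1.97×10^-9 T

Through the whole plate area (πR² = 0.01557 m²), I_d = ε₀ πR² dE/dt = 1.902×10^-3 A.
With r > R the enclosed displacement current is the full I_d; B = μ₀ I_d / (2πr) = 1.97×10^-9 T.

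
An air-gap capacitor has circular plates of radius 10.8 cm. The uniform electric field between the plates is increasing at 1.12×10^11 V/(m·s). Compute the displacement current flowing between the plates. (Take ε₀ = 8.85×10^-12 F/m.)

0.0363 A

With a uniform field, Φ_E = EA, so I_d = ε₀ A dE/dt = 0.0363 A.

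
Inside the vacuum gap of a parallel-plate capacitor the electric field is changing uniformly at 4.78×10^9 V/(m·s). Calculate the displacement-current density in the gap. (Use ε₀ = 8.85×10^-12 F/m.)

J_d = ε₀ dE/dt = (8.85×10^-12)(4.78×10^9) = 0.0423 A/m².

0.0423 A/m²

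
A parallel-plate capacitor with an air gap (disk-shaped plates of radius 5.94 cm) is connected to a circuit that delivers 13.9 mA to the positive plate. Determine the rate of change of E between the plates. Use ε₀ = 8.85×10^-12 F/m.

By continuity, I_d in the gap equals the 13.9 mA flowing in the wire.
Inverting I_d = ε₀ A dE/dt gives dE/dt = 0.0139 / (8.85×10^-12 · 0.01108) = 1.42×10^11 V/(m·s).

1.42×10^11 V/(m·s)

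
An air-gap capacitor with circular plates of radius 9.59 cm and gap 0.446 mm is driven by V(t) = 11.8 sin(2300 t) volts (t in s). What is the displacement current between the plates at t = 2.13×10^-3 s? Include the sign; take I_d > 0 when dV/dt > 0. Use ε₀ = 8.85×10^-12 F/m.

C = ε₀A/d = (8.85×10^-12)(0.02889)/(4.46×10^-4) = 5.733×10^-10 F. dV/dt = V₀ω·cos(ωt); at ωt = 4.899 rad this factor is 0.1855.
I_d = C dV/dt = (5.733×10^-10)(11.8)(2300)(0.1855) = 2.89×10^-6 A.

2.89×10^-6 A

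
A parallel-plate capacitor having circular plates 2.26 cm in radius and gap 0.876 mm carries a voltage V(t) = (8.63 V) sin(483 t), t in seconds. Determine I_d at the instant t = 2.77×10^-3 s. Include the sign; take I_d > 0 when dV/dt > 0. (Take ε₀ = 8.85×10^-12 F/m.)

1.56×10^-8 A

dE/dt = (V₀ω/d)·cos(ωt) with ωt = 1.33791 rad: (8.63)(483)(0.2308)/(8.76×10^-4) = 1.098×10^6 V/(m·s).
I_d = ε₀ A dE/dt = (8.85×10^-12)(1.605×10^-3)(1.098×10^6) = 1.56×10^-8 A.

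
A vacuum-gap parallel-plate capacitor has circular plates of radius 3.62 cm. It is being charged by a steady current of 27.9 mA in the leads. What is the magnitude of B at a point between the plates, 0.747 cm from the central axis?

3.18×10^-8 T

No conduction current crosses the gap, so I_d there equals the 0.0279 A in the leads.
∮B·dl = μ₀ I_d,enc with I_d,enc = I_d r²/R² = 1.188×10^-3 A; so B = μ₀ I_d,enc/(2πr) = 3.18×10^-8 T.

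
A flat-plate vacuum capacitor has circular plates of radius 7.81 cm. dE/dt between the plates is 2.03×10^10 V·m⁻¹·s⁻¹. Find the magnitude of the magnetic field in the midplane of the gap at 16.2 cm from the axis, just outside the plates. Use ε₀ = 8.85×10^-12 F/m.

4.25×10^-9 T

Through the whole plate area (πR² = 0.01916 m²), I_d = ε₀ πR² dE/dt = 3.442×10^-3 A.
With r > R the enclosed displacement current is the full I_d; B = μ₀ I_d / (2πr) = 4.25×10^-9 T.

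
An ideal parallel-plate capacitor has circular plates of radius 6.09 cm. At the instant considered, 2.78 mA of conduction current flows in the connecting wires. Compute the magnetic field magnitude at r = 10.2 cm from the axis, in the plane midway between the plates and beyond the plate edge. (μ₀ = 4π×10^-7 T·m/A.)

By continuity the displacement current in the gap matches the conduction current: I_d = 2.78×10^-3 A.
For r ≥ R the full I_d is enclosed: B = μ₀ I_d/(2πr) = (4π×10^-7)(2.78×10^-3)/(2π·0.102) = 5.45×10^-9 T.

5.45×10^-9 T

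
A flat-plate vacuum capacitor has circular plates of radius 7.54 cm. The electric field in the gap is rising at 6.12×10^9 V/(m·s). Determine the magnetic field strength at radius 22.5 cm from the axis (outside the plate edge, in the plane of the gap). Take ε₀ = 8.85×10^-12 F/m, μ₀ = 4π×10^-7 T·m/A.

8.60×10^-10 T

I_d = ε₀ dΦ_E/dt = ε₀ πR² (dE/dt) = (8.85×10^-12)(0.01786)(6.12×10^9) = 9.673×10^-4 A through the full plate area.
With r > R the enclosed displacement current is the full I_d; B = μ₀ I_d / (2πr) = 8.60×10^-10 T.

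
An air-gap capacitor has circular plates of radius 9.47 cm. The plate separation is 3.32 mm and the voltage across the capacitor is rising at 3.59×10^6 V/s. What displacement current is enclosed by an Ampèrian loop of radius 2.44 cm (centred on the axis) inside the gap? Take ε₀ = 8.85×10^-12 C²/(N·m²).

I_d = C dV/dt with C = ε₀πR²/d = 7.509×10^-11 F, so I_d = (7.509×10^-11)(3.59×10^6) = 2.696×10^-4 A.
Through an area πr² the displacement current is I_d·(πr²/πR²) = I_d (r/R)² = 1.79×10^-5 A.

1.79×10^-5 A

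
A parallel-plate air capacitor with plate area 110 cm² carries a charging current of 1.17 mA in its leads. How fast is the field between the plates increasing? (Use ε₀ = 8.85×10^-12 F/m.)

Charge continuity gives I_d = I = 1.17×10^-3 A between the plates.
Since I_d = ε₀ A dE/dt, dE/dt = I_d/(ε₀A) = (1.17×10^-3)/((8.85×10^-12)(0.0110)) = 1.20×10^10 V/(m·s).

1.20×10^10 V/(m·s)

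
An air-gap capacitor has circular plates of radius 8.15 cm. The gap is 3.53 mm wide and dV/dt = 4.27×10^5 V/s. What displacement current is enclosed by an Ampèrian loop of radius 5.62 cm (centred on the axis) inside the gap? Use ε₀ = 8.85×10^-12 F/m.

1.06×10^-5 A

With E = V/d, dE/dt = 1.210×10^8 V/(m·s) and πR² = 0.02087 m², giving I_d = ε₀ πR² dE/dt = 2.235×10^-5 A.
The field is uniform, so I_d,enc = I_d (r/R)² = (2.235×10^-5)(5.62/8.15)² = 1.06×10^-5 A.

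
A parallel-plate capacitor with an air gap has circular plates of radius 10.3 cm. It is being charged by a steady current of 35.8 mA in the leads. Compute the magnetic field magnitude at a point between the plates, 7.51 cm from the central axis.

5.07×10^-8 T

By continuity the displacement current in the gap matches the conduction current: I_d = 0.0358 A.
∮B·dl = μ₀ I_d,enc with I_d,enc = I_d r²/R² = 0.01903 A; so B = μ₀ I_d,enc/(2πr) = 5.07×10^-8 T.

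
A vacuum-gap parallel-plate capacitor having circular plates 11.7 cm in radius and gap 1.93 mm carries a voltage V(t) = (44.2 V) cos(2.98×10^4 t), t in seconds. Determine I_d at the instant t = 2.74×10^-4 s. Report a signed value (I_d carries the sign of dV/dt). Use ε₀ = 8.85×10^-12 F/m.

-2.47×10^-4 A

dE/dt = (V₀ω/d)·−sin(ωt) with ωt = 8.1652 rad: (44.2)(2.98×10^4)(-0.9520)/(1.93×10^-3) = -6.497×10^8 V/(m·s).
I_d = ε₀ A dE/dt = (8.85×10^-12)(0.04301)(-6.497×10^8) = -2.47×10^-4 A.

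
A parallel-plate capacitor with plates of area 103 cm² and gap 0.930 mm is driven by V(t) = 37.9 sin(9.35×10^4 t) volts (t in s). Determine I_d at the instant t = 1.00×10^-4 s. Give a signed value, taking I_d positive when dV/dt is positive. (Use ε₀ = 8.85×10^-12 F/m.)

-3.46×10^-4 A

C = ε₀A/d = (8.85×10^-12)(0.0103)/(9.30×10^-4) = 9.802×10^-11 F. dV/dt = V₀ω·cos(ωt); at ωt = 9.35 rad this factor is -0.9972.
I_d = C dV/dt = (9.802×10^-11)(37.9)(9.35×10^4)(-0.9972) = -3.46×10^-4 A.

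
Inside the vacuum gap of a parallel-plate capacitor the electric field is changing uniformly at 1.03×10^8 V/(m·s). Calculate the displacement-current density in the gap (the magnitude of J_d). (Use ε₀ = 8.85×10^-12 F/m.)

J_d = ε₀ dE/dt = (8.85×10^-12)(1.03×10^8) = 9.12×10^-4 A/m².

9.12×10^-4 A/m²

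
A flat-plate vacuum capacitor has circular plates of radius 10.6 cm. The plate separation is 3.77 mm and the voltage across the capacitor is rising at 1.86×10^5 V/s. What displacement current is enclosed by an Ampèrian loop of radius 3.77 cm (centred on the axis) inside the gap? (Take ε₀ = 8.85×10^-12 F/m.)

1.95×10^-6 A

dE/dt = (dV/dt)/d = 4.934×10^7 V/(m·s); I_d = ε₀(πR²)(dE/dt) = (8.85×10^-12)(0.03530)(4.934×10^7) = 1.541×10^-5 A.
Through an area πr² the displacement current is I_d·(πr²/πR²) = I_d (r/R)² = 1.95×10^-6 A.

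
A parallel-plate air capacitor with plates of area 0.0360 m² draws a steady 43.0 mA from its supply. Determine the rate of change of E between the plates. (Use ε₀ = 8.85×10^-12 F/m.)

1.35×10^11 V/(m·s)

By continuity, I_d in the gap equals the 43.0 mA flowing in the wire.
Inverting I_d = ε₀ A dE/dt gives dE/dt = 0.0430 / (8.85×10^-12 · 0.0360) = 1.35×10^11 V/(m·s).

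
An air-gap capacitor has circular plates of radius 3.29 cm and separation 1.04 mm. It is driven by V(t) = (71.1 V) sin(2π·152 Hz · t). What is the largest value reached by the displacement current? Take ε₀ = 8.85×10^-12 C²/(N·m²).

1.96×10^-6 A

The displacement current equals the conduction current C dV/dt, which peaks at C V₀ ω.
With C = ε₀A/d = (8.85×10^-12)(3.400×10^-3)/(1.04×10^-3) = 2.893×10^-11 F and ω = 2πf = 955.0 rad/s, I_d,max = (2.893×10^-11)(71.1)(955.0) = 1.96×10^-6 A.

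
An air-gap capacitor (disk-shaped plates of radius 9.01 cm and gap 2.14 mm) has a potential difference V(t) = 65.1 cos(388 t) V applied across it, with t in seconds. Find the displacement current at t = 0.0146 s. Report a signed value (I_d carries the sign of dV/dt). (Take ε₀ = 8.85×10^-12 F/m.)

1.54×10^-6 A

C = ε₀A/d = (8.85×10^-12)(0.02550)/(2.14×10^-3) = 1.055×10^-10 F. dV/dt = V₀ω·−sin(ωt); at ωt = 5.6648 rad this factor is 0.5797.
I_d = C dV/dt = (1.055×10^-10)(65.1)(388)(0.5797) = 1.54×10^-6 A.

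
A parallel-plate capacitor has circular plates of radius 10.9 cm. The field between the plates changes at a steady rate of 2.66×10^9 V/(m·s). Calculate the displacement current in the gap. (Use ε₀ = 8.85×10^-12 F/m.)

8.79×10^-4 A

The displacement current is ε₀ times dΦ_E/dt = ε₀ A dE/dt = (8.85×10^-12)(0.03733)(2.66×10^9) = 8.79×10^-4 A.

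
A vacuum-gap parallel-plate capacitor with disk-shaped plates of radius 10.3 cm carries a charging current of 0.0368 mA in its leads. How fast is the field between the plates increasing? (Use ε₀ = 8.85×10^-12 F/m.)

Charge continuity gives I_d = I = 3.68×10^-5 A between the plates.
Then dE/dt = I_d/(ε₀A) = 1.25×10^8 V/(m·s).

1.25×10^8 V/(m·s)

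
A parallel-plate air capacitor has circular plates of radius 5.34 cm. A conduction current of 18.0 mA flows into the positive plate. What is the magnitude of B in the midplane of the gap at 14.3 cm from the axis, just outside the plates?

Between the plates the displacement current equals the wire current: I_d = 18.0 mA = 0.0180 A.
For r ≥ R the full I_d is enclosed: B = μ₀ I_d/(2πr) = (4π×10^-7)(0.0180)/(2π·0.143) = 2.52×10^-8 T.

2.52×10^-8 T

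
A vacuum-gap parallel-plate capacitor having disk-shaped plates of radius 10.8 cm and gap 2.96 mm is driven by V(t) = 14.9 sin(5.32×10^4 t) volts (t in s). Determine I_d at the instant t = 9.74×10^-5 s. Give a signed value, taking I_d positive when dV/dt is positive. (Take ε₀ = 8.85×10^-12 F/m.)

3.93×10^-5 A

dV/dt = (14.9)(5.32×10^4)·cos(5.18168) = 3.585×10^5 V/s.
I_d = C dV/dt with C = ε₀A/d = (8.85×10^-12)(0.03664)/(2.96×10^-3) = 1.095×10^-10 F, so I_d = (1.095×10^-10)(3.585×10^5) = 3.93×10^-5 A.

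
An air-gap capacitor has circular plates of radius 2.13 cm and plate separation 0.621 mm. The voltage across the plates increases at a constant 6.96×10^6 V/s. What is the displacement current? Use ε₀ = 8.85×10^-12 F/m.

C = ε₀A/d = (8.85×10^-12)(1.425×10^-3)/(6.21×10^-4) = 2.031×10^-11 F.
I_d = C dV/dt = (2.031×10^-11)(6.96×10^6) = 1.41×10^-4 A.

1.41×10^-4 A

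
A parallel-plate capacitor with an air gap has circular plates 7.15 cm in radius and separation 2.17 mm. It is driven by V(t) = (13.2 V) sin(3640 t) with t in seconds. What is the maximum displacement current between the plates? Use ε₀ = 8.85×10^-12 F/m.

3.15×10^-6 A

(dE/dt)_max = V₀ω/d = 2.214×10^7 V/(m·s); ω = 3640 rad/s.
I_d,max = ε₀ A (dE/dt)_max = (8.85×10^-12)(0.01606)(2.214×10^7) = 3.15×10^-6 A.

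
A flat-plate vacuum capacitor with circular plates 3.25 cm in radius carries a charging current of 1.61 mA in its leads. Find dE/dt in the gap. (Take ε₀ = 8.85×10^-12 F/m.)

By continuity, I_d in the gap equals the 1.61 mA flowing in the wire.
Then dE/dt = I_d/(ε₀A) = 5.48×10^10 V/(m·s).

5.48×10^10 V/(m·s)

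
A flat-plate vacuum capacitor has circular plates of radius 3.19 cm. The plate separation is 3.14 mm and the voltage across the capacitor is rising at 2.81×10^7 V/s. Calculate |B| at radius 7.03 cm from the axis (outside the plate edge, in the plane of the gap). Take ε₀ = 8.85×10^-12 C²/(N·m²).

dE/dt = (dV/dt)/d = 8.949×10^9 V/(m·s); I_d = ε₀(πR²)(dE/dt) = (8.85×10^-12)(3.197×10^-3)(8.949×10^9) = 2.532×10^-4 A.
For r ≥ R the full I_d is enclosed: B = μ₀ I_d/(2πr) = (4π×10^-7)(2.532×10^-4)/(2π·0.0703) = 7.20×10^-10 T.

7.20×10^-10 T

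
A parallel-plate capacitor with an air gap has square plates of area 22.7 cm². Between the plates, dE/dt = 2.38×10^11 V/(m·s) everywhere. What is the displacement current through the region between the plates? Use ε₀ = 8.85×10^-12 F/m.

4.78×10^-3 A

The displacement current is ε₀ times dΦ_E/dt = ε₀ A dE/dt = (8.85×10^-12)(2.27×10^-3)(2.38×10^11) = 4.78×10^-3 A.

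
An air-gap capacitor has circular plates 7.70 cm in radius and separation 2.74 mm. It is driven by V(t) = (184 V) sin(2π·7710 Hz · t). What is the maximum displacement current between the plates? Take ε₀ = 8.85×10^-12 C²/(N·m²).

5.36×10^-4 A

The displacement current equals the conduction current C dV/dt, which peaks at C V₀ ω.
With C = ε₀A/d = (8.85×10^-12)(0.01863)/(2.74×10^-3) = 6.017×10^-11 F and ω = 2πf = 4.844×10^4 rad/s, I_d,max = (6.017×10^-11)(184)(4.844×10^4) = 5.36×10^-4 A.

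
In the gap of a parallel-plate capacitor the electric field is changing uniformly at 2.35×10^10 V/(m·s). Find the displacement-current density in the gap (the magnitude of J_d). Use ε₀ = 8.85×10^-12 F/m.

0.208 A/m²

J_d = ε₀ ∂E/∂t, so J_d = 0.208 A/m².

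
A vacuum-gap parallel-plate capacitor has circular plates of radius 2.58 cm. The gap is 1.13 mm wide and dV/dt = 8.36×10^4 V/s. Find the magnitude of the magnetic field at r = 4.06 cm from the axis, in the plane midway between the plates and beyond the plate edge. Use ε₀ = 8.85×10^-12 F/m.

6.74×10^-12 T

dE/dt = (dV/dt)/d = 7.398×10^7 V/(m·s); I_d = ε₀(πR²)(dE/dt) = (8.85×10^-12)(2.091×10^-3)(7.398×10^7) = 1.369×10^-6 A.
With r > R the enclosed displacement current is the full I_d; B = μ₀ I_d / (2πr) = 6.74×10^-12 T.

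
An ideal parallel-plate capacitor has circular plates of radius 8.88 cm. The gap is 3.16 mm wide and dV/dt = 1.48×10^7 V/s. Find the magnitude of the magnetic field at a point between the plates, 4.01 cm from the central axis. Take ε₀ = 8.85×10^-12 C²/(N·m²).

dE/dt = (dV/dt)/d = 4.684×10^9 V/(m·s); I_d = ε₀(πR²)(dE/dt) = (8.85×10^-12)(0.02477)(4.684×10^9) = 1.027×10^-3 A.
∮B·dl = μ₀ I_d,enc with I_d,enc = I_d r²/R² = 2.094×10^-4 A; so B = μ₀ I_d,enc/(2πr) = 1.04×10^-9 T.

1.04×10^-9 T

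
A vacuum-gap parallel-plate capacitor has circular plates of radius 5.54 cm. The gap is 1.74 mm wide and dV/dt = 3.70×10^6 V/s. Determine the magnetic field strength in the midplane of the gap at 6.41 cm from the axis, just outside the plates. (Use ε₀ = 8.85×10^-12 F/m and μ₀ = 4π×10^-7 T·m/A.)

5.66×10^-10 T

With E = V/d, dE/dt = 2.126×10^9 V/(m·s) and πR² = 9.642×10^-3 m², giving I_d = ε₀ πR² dE/dt = 1.814×10^-4 A.
Outside the plates the loop encloses all of I_d, so B·2πr = μ₀ I_d and B = 5.66×10^-10 T.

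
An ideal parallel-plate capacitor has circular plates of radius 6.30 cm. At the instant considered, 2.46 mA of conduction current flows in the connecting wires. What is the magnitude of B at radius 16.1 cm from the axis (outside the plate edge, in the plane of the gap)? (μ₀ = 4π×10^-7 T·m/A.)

3.06×10^-9 T

Between the plates the displacement current equals the wire current: I_d = 2.46 mA = 2.46×10^-3 A.
Outside the plates the loop encloses all of I_d, so B·2πr = μ₀ I_d and B = 3.06×10^-9 T.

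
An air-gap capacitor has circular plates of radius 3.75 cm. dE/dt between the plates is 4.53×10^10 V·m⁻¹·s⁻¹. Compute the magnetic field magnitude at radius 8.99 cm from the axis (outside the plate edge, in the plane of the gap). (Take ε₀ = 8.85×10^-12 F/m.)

3.94×10^-9 T

Total displacement current: I_d = ε₀(πR²)(dE/dt) = (8.85×10^-12)(4.418×10^-3)(4.53×10^10) = 1.771×10^-3 A.
Outside the plates the loop encloses all of I_d, so B·2πr = μ₀ I_d and B = 3.94×10^-9 T.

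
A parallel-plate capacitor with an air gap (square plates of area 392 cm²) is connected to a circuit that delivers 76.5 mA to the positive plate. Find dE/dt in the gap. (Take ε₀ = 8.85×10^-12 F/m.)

Charge continuity gives I_d = I = 0.0765 A between the plates.
Then dE/dt = I_d/(ε₀A) = 2.21×10^11 V/(m·s).

2.21×10^11 V/(m·s)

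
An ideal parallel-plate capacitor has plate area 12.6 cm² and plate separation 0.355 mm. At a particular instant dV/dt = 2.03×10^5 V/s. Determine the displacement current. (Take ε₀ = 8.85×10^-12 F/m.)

The displacement current equals the charging current C dV/dt. With C = ε₀A/d = (8.85×10^-12)(1.26×10^-3)/(3.55×10^-4) = 3.141×10^-11 F, I_d = (3.141×10^-11)(2.03×10^5) = 6.38×10^-6 A.

6.38×10^-6 A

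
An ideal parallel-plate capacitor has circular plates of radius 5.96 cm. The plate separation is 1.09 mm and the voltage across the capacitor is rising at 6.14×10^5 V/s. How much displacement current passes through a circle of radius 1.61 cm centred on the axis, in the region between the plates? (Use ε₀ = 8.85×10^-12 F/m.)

4.06×10^-6 A

dE/dt = (dV/dt)/d = 5.633×10^8 V/(m·s); I_d = ε₀(πR²)(dE/dt) = (8.85×10^-12)(0.01116)(5.633×10^8) = 5.563×10^-5 A.
Through an area πr² the displacement current is I_d·(πr²/πR²) = I_d (r/R)² = 4.06×10^-6 A.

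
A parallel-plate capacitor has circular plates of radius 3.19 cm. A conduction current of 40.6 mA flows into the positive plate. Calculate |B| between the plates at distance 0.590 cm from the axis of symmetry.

4.71×10^-8 T

Between the plates the displacement current equals the wire current: I_d = 40.6 mA = 0.0406 A.
For r < R the Ampère–Maxwell law gives B(2πr) = μ₀ I_d (r²/R²), so B = μ₀ I_d r/(2πR²) = (4π×10^-7)(0.0406)(5.90×10^-3)/(2π·0.0319²) = 4.71×10^-8 T.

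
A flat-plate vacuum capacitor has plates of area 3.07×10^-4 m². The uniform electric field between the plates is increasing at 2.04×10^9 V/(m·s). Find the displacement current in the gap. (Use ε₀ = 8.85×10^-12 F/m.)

The displacement current is ε₀ times dΦ_E/dt = ε₀ A dE/dt = (8.85×10^-12)(3.07×10^-4)(2.04×10^9) = 5.54×10^-6 A.

5.54×10^-6 A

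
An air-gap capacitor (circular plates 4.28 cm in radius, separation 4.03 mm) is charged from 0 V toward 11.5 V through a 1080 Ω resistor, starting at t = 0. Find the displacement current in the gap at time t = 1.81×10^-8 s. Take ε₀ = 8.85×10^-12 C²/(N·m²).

2.83×10^-3 A

C = ε₀A/d = (8.85×10^-12)(5.755×10^-3)/(4.03×10^-3) = 1.264×10^-11 F, so τ = RC = 1.365×10^-8 s.
The conduction current is I(t) = (V₀/R) e^(−t/τ), and the displacement current between the plates equals it.
t/τ = 1.326; I_d = (11.5/1080) · e^(−1.326) = (0.01065)(0.2655) = 2.83×10^-3 A.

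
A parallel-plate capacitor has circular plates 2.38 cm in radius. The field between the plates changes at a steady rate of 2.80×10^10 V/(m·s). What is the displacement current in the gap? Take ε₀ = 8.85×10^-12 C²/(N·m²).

4.41×10^-4 A

I_d = ε₀ A (dE/dt) = (8.85×10^-12)(1.780×10^-3 m²)(2.80×10^10) = 4.41×10^-4 A.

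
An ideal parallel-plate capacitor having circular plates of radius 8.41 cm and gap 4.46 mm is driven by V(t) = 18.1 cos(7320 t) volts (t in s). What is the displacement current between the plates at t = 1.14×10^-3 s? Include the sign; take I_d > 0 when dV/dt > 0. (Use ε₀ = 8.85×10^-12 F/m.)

dV/dt = (18.1)(7320)·−sin(8.3448) = -1.169×10^5 V/s.
I_d = C dV/dt with C = ε₀A/d = (8.85×10^-12)(0.02222)/(4.46×10^-3) = 4.409×10^-11 F, so I_d = (4.409×10^-11)(-1.169×10^5) = -5.15×10^-6 A.

-5.15×10^-6 A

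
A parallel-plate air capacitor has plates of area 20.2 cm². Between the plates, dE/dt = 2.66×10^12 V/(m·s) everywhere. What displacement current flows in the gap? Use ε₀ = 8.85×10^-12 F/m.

With a uniform field, Φ_E = EA, so I_d = ε₀ A dE/dt = 0.0476 A.

0.0476 A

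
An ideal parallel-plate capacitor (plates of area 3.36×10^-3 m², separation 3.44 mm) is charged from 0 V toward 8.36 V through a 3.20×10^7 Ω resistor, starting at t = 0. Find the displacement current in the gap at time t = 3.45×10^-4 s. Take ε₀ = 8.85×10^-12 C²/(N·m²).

C = ε₀A/d = (8.85×10^-12)(3.36×10^-3)/(3.44×10^-3) = 8.644×10^-12 F, so τ = RC = 2.766×10^-4 s.
The conduction current is I(t) = (V₀/R) e^(−t/τ), and the displacement current between the plates equals it.
t/τ = 1.247; I_d = (8.36/3.20×10^7) · e^(−1.247) = (2.612×10^-7)(0.2874) = 7.51×10^-8 A.

7.51×10^-8 A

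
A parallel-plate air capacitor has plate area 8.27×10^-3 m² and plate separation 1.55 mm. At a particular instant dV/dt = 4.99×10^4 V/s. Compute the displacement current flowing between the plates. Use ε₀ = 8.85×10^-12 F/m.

2.36×10^-6 A

C = ε₀A/d = (8.85×10^-12)(8.27×10^-3)/(1.55×10^-3) = 4.722×10^-11 F.
I_d = C dV/dt = (4.722×10^-11)(4.99×10^4) = 2.36×10^-6 A.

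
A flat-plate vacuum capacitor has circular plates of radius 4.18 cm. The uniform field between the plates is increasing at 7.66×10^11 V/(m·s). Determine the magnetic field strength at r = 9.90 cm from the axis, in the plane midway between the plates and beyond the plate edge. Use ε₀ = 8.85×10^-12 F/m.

7.52×10^-8 T

I_d = ε₀ dΦ_E/dt = ε₀ πR² (dE/dt) = (8.85×10^-12)(5.489×10^-3)(7.66×10^11) = 0.03721 A through the full plate area.
With r > R the enclosed displacement current is the full I_d; B = μ₀ I_d / (2πr) = 7.52×10^-8 T.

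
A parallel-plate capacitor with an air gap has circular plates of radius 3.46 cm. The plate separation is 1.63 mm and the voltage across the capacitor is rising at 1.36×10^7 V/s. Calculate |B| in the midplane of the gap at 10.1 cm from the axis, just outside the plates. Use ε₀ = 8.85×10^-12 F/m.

I_d = C dV/dt with C = ε₀πR²/d = 2.042×10^-11 F, so I_d = (2.042×10^-11)(1.36×10^7) = 2.777×10^-4 A.
For r ≥ R the full I_d is enclosed: B = μ₀ I_d/(2πr) = (4π×10^-7)(2.777×10^-4)/(2π·0.101) = 5.50×10^-10 T.

5.50×10^-10 T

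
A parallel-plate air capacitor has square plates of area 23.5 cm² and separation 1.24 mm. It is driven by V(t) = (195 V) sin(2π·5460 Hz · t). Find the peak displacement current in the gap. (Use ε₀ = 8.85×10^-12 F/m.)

1.12×10^-4 A

The displacement current equals the conduction current C dV/dt, which peaks at C V₀ ω.
With C = ε₀A/d = (8.85×10^-12)(2.35×10^-3)/(1.24×10^-3) = 1.677×10^-11 F and ω = 2πf = 3.431×10^4 rad/s, I_d,max = (1.677×10^-11)(195)(3.431×10^4) = 1.12×10^-4 A.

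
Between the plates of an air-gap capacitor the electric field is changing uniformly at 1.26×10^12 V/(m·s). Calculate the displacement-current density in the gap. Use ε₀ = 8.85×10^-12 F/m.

11.2 A/m²

J_d = ε₀ ∂E/∂t, so J_d = 11.2 A/m².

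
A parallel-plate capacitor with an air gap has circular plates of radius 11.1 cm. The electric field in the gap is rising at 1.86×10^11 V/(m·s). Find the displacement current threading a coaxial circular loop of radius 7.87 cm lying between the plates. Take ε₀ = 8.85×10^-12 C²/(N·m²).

0.0320 A

Through the whole plate area (πR² = 0.03871 m²), I_d = ε₀ πR² dE/dt = 0.06372 A.
The field is uniform, so I_d,enc = I_d (r/R)² = (0.06372)(7.87/11.1)² = 0.0320 A.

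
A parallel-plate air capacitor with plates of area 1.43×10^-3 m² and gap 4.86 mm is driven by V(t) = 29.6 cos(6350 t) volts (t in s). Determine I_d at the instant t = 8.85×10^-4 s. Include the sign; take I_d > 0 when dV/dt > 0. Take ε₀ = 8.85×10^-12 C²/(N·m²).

dE/dt = (V₀ω/d)·−sin(ωt) with ωt = 5.61975 rad: (29.6)(6350)(0.6158)/(4.86×10^-3) = 2.382×10^7 V/(m·s).
I_d = ε₀ A dE/dt = (8.85×10^-12)(1.43×10^-3)(2.382×10^7) = 3.01×10^-7 A.

3.01×10^-7 A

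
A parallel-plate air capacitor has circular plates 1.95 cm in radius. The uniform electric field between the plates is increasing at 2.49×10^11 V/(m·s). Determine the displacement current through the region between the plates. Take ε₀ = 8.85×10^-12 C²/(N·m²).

The displacement current is ε₀ times dΦ_E/dt = ε₀ A dE/dt = (8.85×10^-12)(1.195×10^-3)(2.49×10^11) = 2.63×10^-3 A.

2.63×10^-3 A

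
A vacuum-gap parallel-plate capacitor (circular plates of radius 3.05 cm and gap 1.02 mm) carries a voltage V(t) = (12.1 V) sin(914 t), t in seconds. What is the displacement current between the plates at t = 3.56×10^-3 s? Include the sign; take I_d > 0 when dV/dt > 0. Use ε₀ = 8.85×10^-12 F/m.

-2.79×10^-7 A

dV/dt = (12.1)(914)·cos(3.25384) = -1.099×10^4 V/s.
I_d = C dV/dt with C = ε₀A/d = (8.85×10^-12)(2.922×10^-3)/(1.02×10^-3) = 2.535×10^-11 F, so I_d = (2.535×10^-11)(-1.099×10^4) = -2.79×10^-7 A.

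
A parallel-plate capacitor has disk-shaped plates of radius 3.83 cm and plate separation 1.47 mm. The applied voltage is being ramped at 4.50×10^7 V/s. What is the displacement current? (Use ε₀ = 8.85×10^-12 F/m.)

E = V/d so dE/dt = (dV/dt)/d = 3.061×10^10 V/(m·s), and I_d = ε₀ A dE/dt = (8.85×10^-12)(4.608×10^-3)(3.061×10^10) = 1.25×10^-3 A.

1.25×10^-3 A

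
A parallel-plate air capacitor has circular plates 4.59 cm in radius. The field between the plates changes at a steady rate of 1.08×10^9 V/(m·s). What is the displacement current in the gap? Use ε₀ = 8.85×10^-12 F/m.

6.33×10^-5 A

I_d = ε₀ A (dE/dt) = (8.85×10^-12)(6.619×10^-3 m²)(1.08×10^9) = 6.33×10^-5 A.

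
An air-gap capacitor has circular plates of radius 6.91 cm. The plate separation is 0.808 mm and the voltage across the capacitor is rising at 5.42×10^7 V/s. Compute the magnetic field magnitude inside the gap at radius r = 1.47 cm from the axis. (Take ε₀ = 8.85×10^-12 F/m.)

I_d = C dV/dt with C = ε₀πR²/d = 1.643×10^-10 F, so I_d = (1.643×10^-10)(5.42×10^7) = 8.905×10^-3 A.
An Ampèrian loop of radius r encloses a fraction (r/R)² of I_d. Then B·2πr = μ₀ I_d (r/R)², giving B = μ₀ I_d r/(2πR²) = 5.48×10^-9 T.

5.48×10^-9 T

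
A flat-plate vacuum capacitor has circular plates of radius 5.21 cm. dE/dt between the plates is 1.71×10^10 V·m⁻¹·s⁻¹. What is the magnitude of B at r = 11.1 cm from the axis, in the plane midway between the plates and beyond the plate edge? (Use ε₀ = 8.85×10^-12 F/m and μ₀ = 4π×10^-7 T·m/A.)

I_d = ε₀ dΦ_E/dt = ε₀ πR² (dE/dt) = (8.85×10^-12)(8.528×10^-3)(1.71×10^10) = 1.291×10^-3 A through the full plate area.
Outside the plates the loop encloses all of I_d, so B·2πr = μ₀ I_d and B = 2.33×10^-9 T.

2.33×10^-9 T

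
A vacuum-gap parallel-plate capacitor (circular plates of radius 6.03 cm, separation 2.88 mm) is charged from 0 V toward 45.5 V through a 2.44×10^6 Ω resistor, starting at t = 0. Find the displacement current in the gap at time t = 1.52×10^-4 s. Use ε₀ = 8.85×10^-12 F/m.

3.16×10^-6 A

C = ε₀A/d = (8.85×10^-12)(0.01142)/(2.88×10^-3) = 3.509×10^-11 F and τ = RC = 8.562×10^-5 s. I_d in the gap equals the RC charging current.
I_d(t) = (V₀/R) e^(−t/τ) = 1.865×10^-5 · e^(−1.775) = 3.16×10^-6 A.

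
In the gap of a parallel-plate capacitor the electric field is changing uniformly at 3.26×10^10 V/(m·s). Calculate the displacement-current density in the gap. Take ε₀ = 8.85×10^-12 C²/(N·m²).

0.289 A/m²

J_d = ε₀ dE/dt = (8.85×10^-12)(3.26×10^10) = 0.289 A/m².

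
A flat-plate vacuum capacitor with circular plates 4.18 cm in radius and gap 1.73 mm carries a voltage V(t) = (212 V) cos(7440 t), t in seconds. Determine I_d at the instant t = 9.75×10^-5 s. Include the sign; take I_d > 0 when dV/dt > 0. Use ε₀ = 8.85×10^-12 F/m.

C = ε₀A/d = (8.85×10^-12)(5.489×10^-3)/(1.73×10^-3) = 2.808×10^-11 F. dV/dt = V₀ω·−sin(ωt); at ωt = 0.7254 rad this factor is -0.6634.
I_d = C dV/dt = (2.808×10^-11)(212)(7440)(-0.6634) = -2.94×10^-5 A.

-2.94×10^-5 A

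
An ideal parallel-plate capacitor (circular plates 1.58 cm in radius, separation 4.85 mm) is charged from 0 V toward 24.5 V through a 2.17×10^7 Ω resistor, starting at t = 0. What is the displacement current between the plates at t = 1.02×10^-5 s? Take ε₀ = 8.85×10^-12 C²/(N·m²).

With C = ε₀A/d = (8.85×10^-12)(7.843×10^-4)/(4.85×10^-3) = 1.431×10^-12 F, the time constant is τ = RC = 3.105×10^-5 s, so t/τ = 0.3285 and e^(−t/τ) = 0.7200.
I_d = I_cond = (V₀/R) e^(−t/τ) = (1.129×10^-6)(0.7200) = 8.13×10^-7 A.

8.13×10^-7 A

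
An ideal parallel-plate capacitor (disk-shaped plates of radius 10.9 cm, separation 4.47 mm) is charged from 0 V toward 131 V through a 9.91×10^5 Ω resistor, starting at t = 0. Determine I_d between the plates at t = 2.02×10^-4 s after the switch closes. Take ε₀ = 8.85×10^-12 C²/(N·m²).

8.38×10^-6 A

C = ε₀A/d = (8.85×10^-12)(0.03733)/(4.47×10^-3) = 7.391×10^-11 F, so τ = RC = 7.324×10^-5 s.
The conduction current is I(t) = (V₀/R) e^(−t/τ), and the displacement current between the plates equals it.
t/τ = 2.758; I_d = (131/9.91×10^5) · e^(−2.758) = (1.322×10^-4)(0.06342) = 8.38×10^-6 A.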